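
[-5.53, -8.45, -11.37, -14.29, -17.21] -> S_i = -5.53 + -2.92*i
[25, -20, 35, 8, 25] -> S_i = Random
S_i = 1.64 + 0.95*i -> [1.64, 2.59, 3.54, 4.49, 5.44]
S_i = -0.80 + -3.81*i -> [-0.8, -4.61, -8.42, -12.23, -16.04]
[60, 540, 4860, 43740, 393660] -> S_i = 60*9^i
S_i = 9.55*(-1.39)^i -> [9.55, -13.27, 18.45, -25.65, 35.65]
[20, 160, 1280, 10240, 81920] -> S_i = 20*8^i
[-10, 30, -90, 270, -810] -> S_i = -10*-3^i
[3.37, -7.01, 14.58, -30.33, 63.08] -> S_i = 3.37*(-2.08)^i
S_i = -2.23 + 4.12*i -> [-2.23, 1.89, 6.01, 10.13, 14.25]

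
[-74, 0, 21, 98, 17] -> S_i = Random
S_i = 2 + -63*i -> [2, -61, -124, -187, -250]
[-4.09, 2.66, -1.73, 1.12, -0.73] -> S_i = -4.09*(-0.65)^i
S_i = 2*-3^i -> [2, -6, 18, -54, 162]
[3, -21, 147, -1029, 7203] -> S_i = 3*-7^i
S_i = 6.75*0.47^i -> [6.75, 3.17, 1.49, 0.7, 0.33]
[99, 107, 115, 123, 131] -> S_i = 99 + 8*i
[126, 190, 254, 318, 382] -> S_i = 126 + 64*i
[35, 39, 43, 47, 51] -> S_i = 35 + 4*i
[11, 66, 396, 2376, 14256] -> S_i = 11*6^i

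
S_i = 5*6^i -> [5, 30, 180, 1080, 6480]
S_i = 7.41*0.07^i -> [7.41, 0.52, 0.04, 0.0, 0.0]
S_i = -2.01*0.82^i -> [-2.01, -1.65, -1.35, -1.11, -0.91]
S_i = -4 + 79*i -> [-4, 75, 154, 233, 312]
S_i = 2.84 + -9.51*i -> [2.84, -6.67, -16.18, -25.69, -35.2]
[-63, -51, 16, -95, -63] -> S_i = Random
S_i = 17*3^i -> [17, 51, 153, 459, 1377]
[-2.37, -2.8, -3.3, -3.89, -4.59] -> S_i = -2.37*1.18^i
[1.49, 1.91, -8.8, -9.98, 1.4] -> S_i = Random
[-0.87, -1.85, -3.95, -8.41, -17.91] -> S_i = -0.87*2.13^i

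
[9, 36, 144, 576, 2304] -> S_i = 9*4^i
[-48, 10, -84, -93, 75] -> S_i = Random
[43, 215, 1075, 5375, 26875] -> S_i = 43*5^i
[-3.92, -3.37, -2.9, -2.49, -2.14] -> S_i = -3.92*0.86^i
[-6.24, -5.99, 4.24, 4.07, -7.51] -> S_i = Random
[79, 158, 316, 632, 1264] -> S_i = 79*2^i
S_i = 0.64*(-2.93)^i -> [0.64, -1.88, 5.49, -16.1, 47.17]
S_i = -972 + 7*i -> [-972, -965, -958, -951, -944]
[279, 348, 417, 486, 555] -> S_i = 279 + 69*i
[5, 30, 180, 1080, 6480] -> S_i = 5*6^i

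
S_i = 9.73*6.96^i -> [9.73, 67.72, 471.34, 3280.5, 22832.31]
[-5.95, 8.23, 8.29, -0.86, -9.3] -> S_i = Random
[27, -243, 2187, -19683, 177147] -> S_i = 27*-9^i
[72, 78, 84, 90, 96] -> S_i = 72 + 6*i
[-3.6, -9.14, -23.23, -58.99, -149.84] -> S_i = -3.60*2.54^i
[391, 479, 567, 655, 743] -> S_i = 391 + 88*i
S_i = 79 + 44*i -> [79, 123, 167, 211, 255]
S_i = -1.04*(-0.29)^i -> [-1.04, 0.3, -0.09, 0.03, -0.01]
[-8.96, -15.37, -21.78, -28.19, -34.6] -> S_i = -8.96 + -6.41*i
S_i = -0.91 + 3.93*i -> [-0.91, 3.02, 6.95, 10.88, 14.81]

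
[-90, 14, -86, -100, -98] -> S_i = Random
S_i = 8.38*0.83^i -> [8.38, 6.96, 5.77, 4.79, 3.98]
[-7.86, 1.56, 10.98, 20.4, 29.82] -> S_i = -7.86 + 9.42*i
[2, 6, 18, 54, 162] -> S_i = 2*3^i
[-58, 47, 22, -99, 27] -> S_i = Random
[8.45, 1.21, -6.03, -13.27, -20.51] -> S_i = 8.45 + -7.24*i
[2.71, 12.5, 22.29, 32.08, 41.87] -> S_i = 2.71 + 9.79*i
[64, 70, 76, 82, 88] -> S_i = 64 + 6*i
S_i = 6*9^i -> [6, 54, 486, 4374, 39366]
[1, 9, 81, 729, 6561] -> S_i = 1*9^i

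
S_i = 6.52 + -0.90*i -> [6.52, 5.62, 4.72, 3.82, 2.92]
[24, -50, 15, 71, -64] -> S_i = Random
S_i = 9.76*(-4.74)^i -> [9.76, -46.26, 219.28, -1039.41, 4926.78]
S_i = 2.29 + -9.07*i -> [2.29, -6.78, -15.85, -24.92, -33.99]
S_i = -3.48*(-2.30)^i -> [-3.48, 8.0, -18.41, 42.34, -97.38]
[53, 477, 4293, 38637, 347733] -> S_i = 53*9^i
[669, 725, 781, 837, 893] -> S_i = 669 + 56*i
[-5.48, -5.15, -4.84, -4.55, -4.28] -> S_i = -5.48*0.94^i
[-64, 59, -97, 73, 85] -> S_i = Random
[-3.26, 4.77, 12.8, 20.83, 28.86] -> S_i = -3.26 + 8.03*i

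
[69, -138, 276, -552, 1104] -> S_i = 69*-2^i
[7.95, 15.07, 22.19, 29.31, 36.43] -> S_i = 7.95 + 7.12*i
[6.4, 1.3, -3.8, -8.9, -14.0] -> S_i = 6.40 + -5.10*i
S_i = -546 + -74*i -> [-546, -620, -694, -768, -842]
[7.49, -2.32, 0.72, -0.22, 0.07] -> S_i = 7.49*(-0.31)^i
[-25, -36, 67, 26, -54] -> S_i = Random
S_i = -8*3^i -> [-8, -24, -72, -216, -648]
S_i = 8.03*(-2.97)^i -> [8.03, -23.85, 70.83, -210.37, 624.8]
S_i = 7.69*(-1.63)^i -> [7.69, -12.53, 20.43, -33.3, 54.28]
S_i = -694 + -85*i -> [-694, -779, -864, -949, -1034]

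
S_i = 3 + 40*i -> [3, 43, 83, 123, 163]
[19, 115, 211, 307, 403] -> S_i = 19 + 96*i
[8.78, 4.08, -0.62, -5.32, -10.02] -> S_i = 8.78 + -4.70*i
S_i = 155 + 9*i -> [155, 164, 173, 182, 191]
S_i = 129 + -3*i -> [129, 126, 123, 120, 117]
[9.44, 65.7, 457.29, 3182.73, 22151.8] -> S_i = 9.44*6.96^i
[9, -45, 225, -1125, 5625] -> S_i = 9*-5^i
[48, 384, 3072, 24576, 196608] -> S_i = 48*8^i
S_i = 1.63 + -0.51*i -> [1.63, 1.12, 0.61, 0.1, -0.41]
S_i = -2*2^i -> [-2, -4, -8, -16, -32]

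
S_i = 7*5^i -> [7, 35, 175, 875, 4375]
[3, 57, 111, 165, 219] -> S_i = 3 + 54*i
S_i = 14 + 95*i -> [14, 109, 204, 299, 394]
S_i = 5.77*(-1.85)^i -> [5.77, -10.67, 19.75, -36.53, 67.59]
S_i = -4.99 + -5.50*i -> [-4.99, -10.49, -15.99, -21.49, -26.99]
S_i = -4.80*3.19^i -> [-4.8, -15.31, -48.85, -155.82, -497.05]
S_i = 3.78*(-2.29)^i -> [3.78, -8.66, 19.82, -45.39, 103.95]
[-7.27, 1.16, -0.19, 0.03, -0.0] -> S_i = -7.27*(-0.16)^i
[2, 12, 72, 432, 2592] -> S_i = 2*6^i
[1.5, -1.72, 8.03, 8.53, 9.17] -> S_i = Random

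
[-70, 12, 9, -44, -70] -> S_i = Random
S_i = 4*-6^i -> [4, -24, 144, -864, 5184]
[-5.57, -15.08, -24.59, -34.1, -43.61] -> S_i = -5.57 + -9.51*i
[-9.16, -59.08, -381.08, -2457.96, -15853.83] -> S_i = -9.16*6.45^i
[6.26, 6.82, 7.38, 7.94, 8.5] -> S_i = 6.26 + 0.56*i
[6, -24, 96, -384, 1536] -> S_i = 6*-4^i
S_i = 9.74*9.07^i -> [9.74, 88.34, 801.26, 7267.43, 65915.58]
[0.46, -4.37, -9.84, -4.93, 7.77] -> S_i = Random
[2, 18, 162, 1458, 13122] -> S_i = 2*9^i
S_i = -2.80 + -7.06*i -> [-2.8, -9.86, -16.92, -23.98, -31.04]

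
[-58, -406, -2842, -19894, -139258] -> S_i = -58*7^i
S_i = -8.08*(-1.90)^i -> [-8.08, 15.35, -29.17, 55.42, -105.3]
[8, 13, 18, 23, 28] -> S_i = 8 + 5*i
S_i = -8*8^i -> [-8, -64, -512, -4096, -32768]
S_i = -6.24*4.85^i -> [-6.24, -30.26, -146.78, -711.88, -3452.64]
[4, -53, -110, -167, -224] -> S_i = 4 + -57*i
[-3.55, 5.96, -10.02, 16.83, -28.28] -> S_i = -3.55*(-1.68)^i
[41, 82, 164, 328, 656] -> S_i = 41*2^i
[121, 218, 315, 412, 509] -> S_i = 121 + 97*i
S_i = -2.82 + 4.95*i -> [-2.82, 2.13, 7.08, 12.03, 16.98]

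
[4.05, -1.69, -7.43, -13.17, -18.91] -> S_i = 4.05 + -5.74*i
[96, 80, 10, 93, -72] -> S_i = Random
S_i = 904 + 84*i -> [904, 988, 1072, 1156, 1240]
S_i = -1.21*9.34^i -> [-1.21, -11.3, -105.56, -985.88, -9208.16]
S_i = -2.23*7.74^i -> [-2.23, -17.26, -133.59, -1034.02, -8003.29]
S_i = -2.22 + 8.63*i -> [-2.22, 6.41, 15.04, 23.67, 32.3]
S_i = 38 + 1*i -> [38, 39, 40, 41, 42]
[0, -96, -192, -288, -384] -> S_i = 0 + -96*i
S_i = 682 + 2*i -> [682, 684, 686, 688, 690]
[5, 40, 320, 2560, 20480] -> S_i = 5*8^i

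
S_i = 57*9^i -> [57, 513, 4617, 41553, 373977]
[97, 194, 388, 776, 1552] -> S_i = 97*2^i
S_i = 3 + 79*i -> [3, 82, 161, 240, 319]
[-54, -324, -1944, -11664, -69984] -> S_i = -54*6^i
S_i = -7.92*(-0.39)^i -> [-7.92, 3.09, -1.2, 0.47, -0.18]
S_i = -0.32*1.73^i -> [-0.32, -0.55, -0.96, -1.66, -2.87]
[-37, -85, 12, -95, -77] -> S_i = Random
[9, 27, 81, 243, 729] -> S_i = 9*3^i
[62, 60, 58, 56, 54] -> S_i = 62 + -2*i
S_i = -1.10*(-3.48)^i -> [-1.1, 3.83, -13.32, 46.36, -161.33]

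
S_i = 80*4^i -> [80, 320, 1280, 5120, 20480]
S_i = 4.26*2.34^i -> [4.26, 9.97, 23.33, 54.58, 127.72]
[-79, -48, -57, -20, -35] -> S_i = Random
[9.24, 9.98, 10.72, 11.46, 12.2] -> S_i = 9.24 + 0.74*i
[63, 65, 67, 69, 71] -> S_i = 63 + 2*i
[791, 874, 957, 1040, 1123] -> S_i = 791 + 83*i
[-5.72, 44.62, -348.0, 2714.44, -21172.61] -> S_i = -5.72*(-7.80)^i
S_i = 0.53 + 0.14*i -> [0.53, 0.67, 0.81, 0.95, 1.09]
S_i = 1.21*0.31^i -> [1.21, 0.38, 0.12, 0.04, 0.01]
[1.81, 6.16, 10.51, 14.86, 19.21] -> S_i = 1.81 + 4.35*i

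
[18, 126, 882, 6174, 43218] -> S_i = 18*7^i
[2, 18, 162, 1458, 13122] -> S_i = 2*9^i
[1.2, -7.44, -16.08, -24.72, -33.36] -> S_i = 1.20 + -8.64*i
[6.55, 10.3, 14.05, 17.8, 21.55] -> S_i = 6.55 + 3.75*i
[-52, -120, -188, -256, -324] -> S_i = -52 + -68*i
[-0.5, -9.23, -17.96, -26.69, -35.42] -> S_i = -0.50 + -8.73*i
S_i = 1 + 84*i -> [1, 85, 169, 253, 337]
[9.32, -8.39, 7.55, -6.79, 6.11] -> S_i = 9.32*(-0.90)^i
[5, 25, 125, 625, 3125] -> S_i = 5*5^i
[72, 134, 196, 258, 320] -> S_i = 72 + 62*i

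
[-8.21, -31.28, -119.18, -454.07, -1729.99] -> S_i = -8.21*3.81^i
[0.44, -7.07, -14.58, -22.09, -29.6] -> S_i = 0.44 + -7.51*i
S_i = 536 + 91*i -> [536, 627, 718, 809, 900]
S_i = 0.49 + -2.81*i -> [0.49, -2.32, -5.13, -7.94, -10.75]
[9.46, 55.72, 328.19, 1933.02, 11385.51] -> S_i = 9.46*5.89^i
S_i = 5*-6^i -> [5, -30, 180, -1080, 6480]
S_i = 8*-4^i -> [8, -32, 128, -512, 2048]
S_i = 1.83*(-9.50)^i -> [1.83, -17.39, 165.16, -1569.0, 14905.46]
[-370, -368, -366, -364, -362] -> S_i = -370 + 2*i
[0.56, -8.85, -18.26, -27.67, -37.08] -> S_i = 0.56 + -9.41*i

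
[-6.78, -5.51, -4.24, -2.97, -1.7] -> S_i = -6.78 + 1.27*i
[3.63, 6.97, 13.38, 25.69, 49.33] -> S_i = 3.63*1.92^i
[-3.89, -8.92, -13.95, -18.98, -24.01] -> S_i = -3.89 + -5.03*i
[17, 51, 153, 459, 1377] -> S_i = 17*3^i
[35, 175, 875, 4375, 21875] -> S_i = 35*5^i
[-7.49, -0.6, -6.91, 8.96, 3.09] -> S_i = Random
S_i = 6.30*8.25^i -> [6.3, 51.98, 428.79, 3537.55, 29184.77]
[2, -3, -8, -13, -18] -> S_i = 2 + -5*i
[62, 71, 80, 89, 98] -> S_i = 62 + 9*i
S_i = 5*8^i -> [5, 40, 320, 2560, 20480]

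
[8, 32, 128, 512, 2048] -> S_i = 8*4^i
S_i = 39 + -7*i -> [39, 32, 25, 18, 11]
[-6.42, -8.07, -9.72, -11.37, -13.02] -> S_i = -6.42 + -1.65*i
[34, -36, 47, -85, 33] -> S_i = Random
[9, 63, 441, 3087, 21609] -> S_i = 9*7^i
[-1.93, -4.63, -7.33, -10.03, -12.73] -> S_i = -1.93 + -2.70*i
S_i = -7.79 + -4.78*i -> [-7.79, -12.57, -17.35, -22.13, -26.91]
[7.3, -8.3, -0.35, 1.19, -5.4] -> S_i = Random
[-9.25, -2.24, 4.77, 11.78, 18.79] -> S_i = -9.25 + 7.01*i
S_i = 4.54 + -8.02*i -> [4.54, -3.48, -11.5, -19.52, -27.54]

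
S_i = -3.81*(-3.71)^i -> [-3.81, 14.14, -52.44, 194.56, -721.81]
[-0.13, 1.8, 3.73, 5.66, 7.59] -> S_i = -0.13 + 1.93*i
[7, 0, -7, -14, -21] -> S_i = 7 + -7*i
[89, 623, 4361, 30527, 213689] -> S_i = 89*7^i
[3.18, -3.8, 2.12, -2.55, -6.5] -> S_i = Random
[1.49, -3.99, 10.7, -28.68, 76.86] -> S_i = 1.49*(-2.68)^i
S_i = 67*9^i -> [67, 603, 5427, 48843, 439587]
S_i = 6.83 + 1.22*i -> [6.83, 8.05, 9.27, 10.49, 11.71]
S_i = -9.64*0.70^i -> [-9.64, -6.75, -4.72, -3.31, -2.31]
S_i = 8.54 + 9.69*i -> [8.54, 18.23, 27.92, 37.61, 47.3]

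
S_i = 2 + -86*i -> [2, -84, -170, -256, -342]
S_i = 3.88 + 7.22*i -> [3.88, 11.1, 18.32, 25.54, 32.76]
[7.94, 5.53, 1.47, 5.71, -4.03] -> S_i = Random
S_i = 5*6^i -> [5, 30, 180, 1080, 6480]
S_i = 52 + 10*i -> [52, 62, 72, 82, 92]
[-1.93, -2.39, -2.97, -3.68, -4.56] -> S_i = -1.93*1.24^i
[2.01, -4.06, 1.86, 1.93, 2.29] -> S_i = Random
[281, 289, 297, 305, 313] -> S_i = 281 + 8*i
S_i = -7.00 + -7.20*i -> [-7.0, -14.2, -21.4, -28.6, -35.8]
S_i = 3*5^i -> [3, 15, 75, 375, 1875]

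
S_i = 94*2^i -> [94, 188, 376, 752, 1504]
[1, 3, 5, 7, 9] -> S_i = 1 + 2*i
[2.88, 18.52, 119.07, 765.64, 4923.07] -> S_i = 2.88*6.43^i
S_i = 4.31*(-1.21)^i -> [4.31, -5.22, 6.31, -7.64, 9.24]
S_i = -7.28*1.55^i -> [-7.28, -11.28, -17.49, -27.11, -42.02]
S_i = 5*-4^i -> [5, -20, 80, -320, 1280]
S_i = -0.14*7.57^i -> [-0.14, -1.06, -8.02, -60.73, -459.74]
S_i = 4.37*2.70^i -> [4.37, 11.8, 31.86, 86.01, 232.24]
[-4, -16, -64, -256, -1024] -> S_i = -4*4^i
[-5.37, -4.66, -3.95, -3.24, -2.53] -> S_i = -5.37 + 0.71*i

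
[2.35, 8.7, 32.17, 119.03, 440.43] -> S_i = 2.35*3.70^i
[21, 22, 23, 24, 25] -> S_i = 21 + 1*i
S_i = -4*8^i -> [-4, -32, -256, -2048, -16384]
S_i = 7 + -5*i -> [7, 2, -3, -8, -13]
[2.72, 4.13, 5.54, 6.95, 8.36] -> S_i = 2.72 + 1.41*i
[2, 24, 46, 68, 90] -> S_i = 2 + 22*i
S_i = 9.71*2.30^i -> [9.71, 22.33, 51.37, 118.14, 271.73]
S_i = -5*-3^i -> [-5, 15, -45, 135, -405]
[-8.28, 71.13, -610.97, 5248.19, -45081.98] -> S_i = -8.28*(-8.59)^i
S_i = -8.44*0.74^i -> [-8.44, -6.25, -4.62, -3.42, -2.53]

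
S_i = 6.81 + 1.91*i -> [6.81, 8.72, 10.63, 12.54, 14.45]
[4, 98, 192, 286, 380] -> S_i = 4 + 94*i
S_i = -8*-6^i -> [-8, 48, -288, 1728, -10368]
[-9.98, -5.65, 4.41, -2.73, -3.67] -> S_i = Random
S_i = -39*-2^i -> [-39, 78, -156, 312, -624]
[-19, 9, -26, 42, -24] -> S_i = Random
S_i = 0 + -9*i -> [0, -9, -18, -27, -36]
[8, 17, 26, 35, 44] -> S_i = 8 + 9*i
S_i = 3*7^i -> [3, 21, 147, 1029, 7203]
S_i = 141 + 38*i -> [141, 179, 217, 255, 293]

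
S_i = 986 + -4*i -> [986, 982, 978, 974, 970]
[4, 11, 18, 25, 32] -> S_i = 4 + 7*i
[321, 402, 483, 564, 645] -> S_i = 321 + 81*i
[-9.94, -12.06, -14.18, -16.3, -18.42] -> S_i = -9.94 + -2.12*i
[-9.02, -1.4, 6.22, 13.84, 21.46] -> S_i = -9.02 + 7.62*i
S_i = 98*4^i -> [98, 392, 1568, 6272, 25088]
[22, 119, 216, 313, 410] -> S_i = 22 + 97*i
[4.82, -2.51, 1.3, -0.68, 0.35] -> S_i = 4.82*(-0.52)^i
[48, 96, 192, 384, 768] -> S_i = 48*2^i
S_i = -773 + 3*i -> [-773, -770, -767, -764, -761]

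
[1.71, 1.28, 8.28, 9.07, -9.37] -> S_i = Random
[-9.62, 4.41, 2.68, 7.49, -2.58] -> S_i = Random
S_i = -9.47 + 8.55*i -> [-9.47, -0.92, 7.63, 16.18, 24.73]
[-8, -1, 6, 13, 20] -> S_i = -8 + 7*i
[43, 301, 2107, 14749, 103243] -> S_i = 43*7^i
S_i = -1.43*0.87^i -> [-1.43, -1.24, -1.08, -0.94, -0.82]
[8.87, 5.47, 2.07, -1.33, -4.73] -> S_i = 8.87 + -3.40*i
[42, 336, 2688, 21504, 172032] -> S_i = 42*8^i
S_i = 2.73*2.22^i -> [2.73, 6.06, 13.45, 29.87, 66.31]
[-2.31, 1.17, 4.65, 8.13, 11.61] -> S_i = -2.31 + 3.48*i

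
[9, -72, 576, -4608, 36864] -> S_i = 9*-8^i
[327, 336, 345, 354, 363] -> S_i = 327 + 9*i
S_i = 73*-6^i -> [73, -438, 2628, -15768, 94608]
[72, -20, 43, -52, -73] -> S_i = Random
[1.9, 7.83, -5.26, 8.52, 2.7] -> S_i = Random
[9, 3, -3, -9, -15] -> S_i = 9 + -6*i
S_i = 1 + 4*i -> [1, 5, 9, 13, 17]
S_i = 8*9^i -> [8, 72, 648, 5832, 52488]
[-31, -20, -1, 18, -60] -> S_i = Random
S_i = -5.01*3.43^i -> [-5.01, -17.18, -58.94, -202.17, -693.45]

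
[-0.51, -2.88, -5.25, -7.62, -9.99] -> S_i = -0.51 + -2.37*i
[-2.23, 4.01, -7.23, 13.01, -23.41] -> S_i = -2.23*(-1.80)^i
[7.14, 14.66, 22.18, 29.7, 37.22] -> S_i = 7.14 + 7.52*i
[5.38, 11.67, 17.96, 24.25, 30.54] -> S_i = 5.38 + 6.29*i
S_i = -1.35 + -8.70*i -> [-1.35, -10.05, -18.75, -27.45, -36.15]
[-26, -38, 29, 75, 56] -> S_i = Random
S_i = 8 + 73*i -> [8, 81, 154, 227, 300]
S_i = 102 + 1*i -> [102, 103, 104, 105, 106]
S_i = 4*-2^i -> [4, -8, 16, -32, 64]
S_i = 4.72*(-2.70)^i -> [4.72, -12.74, 34.41, -92.9, 250.84]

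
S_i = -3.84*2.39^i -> [-3.84, -9.18, -21.93, -52.42, -125.29]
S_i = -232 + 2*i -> [-232, -230, -228, -226, -224]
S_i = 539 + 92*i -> [539, 631, 723, 815, 907]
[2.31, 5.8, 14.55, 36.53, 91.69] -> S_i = 2.31*2.51^i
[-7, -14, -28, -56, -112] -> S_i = -7*2^i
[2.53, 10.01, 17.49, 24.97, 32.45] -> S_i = 2.53 + 7.48*i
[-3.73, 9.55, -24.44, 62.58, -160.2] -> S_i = -3.73*(-2.56)^i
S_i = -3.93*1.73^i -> [-3.93, -6.8, -11.76, -20.35, -35.2]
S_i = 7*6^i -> [7, 42, 252, 1512, 9072]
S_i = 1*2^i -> [1, 2, 4, 8, 16]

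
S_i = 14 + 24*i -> [14, 38, 62, 86, 110]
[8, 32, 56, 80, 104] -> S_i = 8 + 24*i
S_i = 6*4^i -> [6, 24, 96, 384, 1536]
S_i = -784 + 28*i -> [-784, -756, -728, -700, -672]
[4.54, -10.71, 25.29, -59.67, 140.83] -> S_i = 4.54*(-2.36)^i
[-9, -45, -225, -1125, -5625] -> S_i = -9*5^i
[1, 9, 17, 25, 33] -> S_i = 1 + 8*i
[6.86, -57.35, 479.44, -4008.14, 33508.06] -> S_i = 6.86*(-8.36)^i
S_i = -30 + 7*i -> [-30, -23, -16, -9, -2]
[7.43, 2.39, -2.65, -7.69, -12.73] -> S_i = 7.43 + -5.04*i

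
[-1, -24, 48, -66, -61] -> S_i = Random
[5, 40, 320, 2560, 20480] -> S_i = 5*8^i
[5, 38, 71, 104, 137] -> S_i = 5 + 33*i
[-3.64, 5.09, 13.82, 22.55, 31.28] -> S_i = -3.64 + 8.73*i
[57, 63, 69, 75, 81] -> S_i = 57 + 6*i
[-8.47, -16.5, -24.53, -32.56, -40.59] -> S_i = -8.47 + -8.03*i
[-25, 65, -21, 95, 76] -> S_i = Random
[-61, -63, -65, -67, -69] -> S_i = -61 + -2*i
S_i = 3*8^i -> [3, 24, 192, 1536, 12288]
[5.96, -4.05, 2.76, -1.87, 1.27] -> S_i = 5.96*(-0.68)^i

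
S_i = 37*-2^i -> [37, -74, 148, -296, 592]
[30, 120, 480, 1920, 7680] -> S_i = 30*4^i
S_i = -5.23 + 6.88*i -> [-5.23, 1.65, 8.53, 15.41, 22.29]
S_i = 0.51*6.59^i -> [0.51, 3.36, 22.15, 145.96, 961.86]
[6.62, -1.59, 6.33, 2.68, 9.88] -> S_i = Random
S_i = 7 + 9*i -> [7, 16, 25, 34, 43]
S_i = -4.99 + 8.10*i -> [-4.99, 3.11, 11.21, 19.31, 27.41]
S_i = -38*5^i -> [-38, -190, -950, -4750, -23750]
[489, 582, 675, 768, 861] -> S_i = 489 + 93*i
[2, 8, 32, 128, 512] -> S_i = 2*4^i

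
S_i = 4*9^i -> [4, 36, 324, 2916, 26244]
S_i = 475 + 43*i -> [475, 518, 561, 604, 647]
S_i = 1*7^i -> [1, 7, 49, 343, 2401]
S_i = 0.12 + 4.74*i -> [0.12, 4.86, 9.6, 14.34, 19.08]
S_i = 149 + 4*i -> [149, 153, 157, 161, 165]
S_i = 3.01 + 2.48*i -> [3.01, 5.49, 7.97, 10.45, 12.93]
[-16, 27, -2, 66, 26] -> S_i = Random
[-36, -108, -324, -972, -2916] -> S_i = -36*3^i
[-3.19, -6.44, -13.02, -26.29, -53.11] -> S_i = -3.19*2.02^i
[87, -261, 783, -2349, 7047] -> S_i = 87*-3^i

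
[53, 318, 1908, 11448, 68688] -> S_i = 53*6^i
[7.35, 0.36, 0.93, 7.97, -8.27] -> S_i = Random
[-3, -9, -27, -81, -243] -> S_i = -3*3^i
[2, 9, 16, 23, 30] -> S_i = 2 + 7*i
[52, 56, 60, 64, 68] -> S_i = 52 + 4*i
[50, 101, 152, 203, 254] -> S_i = 50 + 51*i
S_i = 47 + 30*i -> [47, 77, 107, 137, 167]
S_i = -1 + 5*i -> [-1, 4, 9, 14, 19]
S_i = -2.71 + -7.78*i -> [-2.71, -10.49, -18.27, -26.05, -33.83]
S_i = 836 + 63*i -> [836, 899, 962, 1025, 1088]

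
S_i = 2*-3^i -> [2, -6, 18, -54, 162]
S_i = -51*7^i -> [-51, -357, -2499, -17493, -122451]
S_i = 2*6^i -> [2, 12, 72, 432, 2592]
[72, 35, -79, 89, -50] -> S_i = Random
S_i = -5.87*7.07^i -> [-5.87, -41.5, -293.41, -2074.42, -14666.14]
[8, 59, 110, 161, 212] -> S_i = 8 + 51*i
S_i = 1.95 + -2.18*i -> [1.95, -0.23, -2.41, -4.59, -6.77]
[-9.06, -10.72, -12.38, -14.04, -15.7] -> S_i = -9.06 + -1.66*i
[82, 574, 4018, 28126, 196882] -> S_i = 82*7^i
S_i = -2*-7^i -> [-2, 14, -98, 686, -4802]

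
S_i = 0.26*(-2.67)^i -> [0.26, -0.69, 1.85, -4.95, 13.21]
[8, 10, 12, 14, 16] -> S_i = 8 + 2*i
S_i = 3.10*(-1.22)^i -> [3.1, -3.78, 4.61, -5.63, 6.87]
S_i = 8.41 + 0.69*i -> [8.41, 9.1, 9.79, 10.48, 11.17]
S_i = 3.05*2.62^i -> [3.05, 7.99, 20.94, 54.85, 143.72]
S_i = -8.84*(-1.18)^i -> [-8.84, 10.43, -12.31, 14.52, -17.14]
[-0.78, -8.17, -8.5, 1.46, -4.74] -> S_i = Random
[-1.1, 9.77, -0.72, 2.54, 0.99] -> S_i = Random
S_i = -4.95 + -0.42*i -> [-4.95, -5.37, -5.79, -6.21, -6.63]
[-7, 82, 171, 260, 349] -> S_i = -7 + 89*i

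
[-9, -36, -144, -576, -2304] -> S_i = -9*4^i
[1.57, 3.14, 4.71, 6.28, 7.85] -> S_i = 1.57 + 1.57*i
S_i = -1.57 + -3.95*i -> [-1.57, -5.52, -9.47, -13.42, -17.37]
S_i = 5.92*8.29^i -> [5.92, 49.08, 406.85, 3372.76, 27960.17]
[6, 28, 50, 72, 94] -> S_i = 6 + 22*i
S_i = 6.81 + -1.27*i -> [6.81, 5.54, 4.27, 3.0, 1.73]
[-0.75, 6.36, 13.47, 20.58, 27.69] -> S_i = -0.75 + 7.11*i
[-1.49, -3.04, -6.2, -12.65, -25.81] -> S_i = -1.49*2.04^i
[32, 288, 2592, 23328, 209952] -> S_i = 32*9^i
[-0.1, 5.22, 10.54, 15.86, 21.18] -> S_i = -0.10 + 5.32*i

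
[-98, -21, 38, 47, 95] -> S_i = Random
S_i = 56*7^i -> [56, 392, 2744, 19208, 134456]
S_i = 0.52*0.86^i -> [0.52, 0.45, 0.38, 0.33, 0.28]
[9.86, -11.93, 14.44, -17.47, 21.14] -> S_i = 9.86*(-1.21)^i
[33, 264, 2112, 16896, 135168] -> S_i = 33*8^i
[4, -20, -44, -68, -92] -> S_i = 4 + -24*i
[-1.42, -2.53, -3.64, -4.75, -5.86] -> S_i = -1.42 + -1.11*i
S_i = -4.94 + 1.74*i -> [-4.94, -3.2, -1.46, 0.28, 2.02]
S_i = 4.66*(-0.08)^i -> [4.66, -0.37, 0.03, -0.0, 0.0]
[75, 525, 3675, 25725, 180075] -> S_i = 75*7^i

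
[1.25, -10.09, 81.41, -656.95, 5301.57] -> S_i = 1.25*(-8.07)^i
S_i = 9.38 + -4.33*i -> [9.38, 5.05, 0.72, -3.61, -7.94]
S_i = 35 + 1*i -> [35, 36, 37, 38, 39]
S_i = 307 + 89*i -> [307, 396, 485, 574, 663]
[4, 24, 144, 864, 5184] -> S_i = 4*6^i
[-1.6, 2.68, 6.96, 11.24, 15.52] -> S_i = -1.60 + 4.28*i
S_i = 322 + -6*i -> [322, 316, 310, 304, 298]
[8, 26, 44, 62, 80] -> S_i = 8 + 18*i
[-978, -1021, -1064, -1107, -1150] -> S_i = -978 + -43*i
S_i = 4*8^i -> [4, 32, 256, 2048, 16384]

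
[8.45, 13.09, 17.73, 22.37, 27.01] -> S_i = 8.45 + 4.64*i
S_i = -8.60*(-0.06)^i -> [-8.6, 0.52, -0.03, 0.0, -0.0]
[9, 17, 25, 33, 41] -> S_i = 9 + 8*i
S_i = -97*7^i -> [-97, -679, -4753, -33271, -232897]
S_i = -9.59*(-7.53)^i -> [-9.59, 72.21, -543.76, 4094.53, -30831.77]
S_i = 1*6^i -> [1, 6, 36, 216, 1296]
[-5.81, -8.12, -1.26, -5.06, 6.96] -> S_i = Random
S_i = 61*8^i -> [61, 488, 3904, 31232, 249856]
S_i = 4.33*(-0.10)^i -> [4.33, -0.43, 0.04, -0.0, 0.0]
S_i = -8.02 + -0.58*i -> [-8.02, -8.6, -9.18, -9.76, -10.34]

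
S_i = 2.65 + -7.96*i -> [2.65, -5.31, -13.27, -21.23, -29.19]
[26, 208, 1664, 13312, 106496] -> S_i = 26*8^i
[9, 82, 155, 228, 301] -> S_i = 9 + 73*i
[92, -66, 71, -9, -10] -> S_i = Random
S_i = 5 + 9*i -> [5, 14, 23, 32, 41]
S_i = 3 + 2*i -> [3, 5, 7, 9, 11]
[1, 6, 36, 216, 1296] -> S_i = 1*6^i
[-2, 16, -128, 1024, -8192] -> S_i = -2*-8^i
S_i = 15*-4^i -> [15, -60, 240, -960, 3840]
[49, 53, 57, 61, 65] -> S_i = 49 + 4*i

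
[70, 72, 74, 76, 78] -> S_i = 70 + 2*i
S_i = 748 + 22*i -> [748, 770, 792, 814, 836]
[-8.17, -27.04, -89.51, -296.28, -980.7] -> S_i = -8.17*3.31^i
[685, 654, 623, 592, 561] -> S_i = 685 + -31*i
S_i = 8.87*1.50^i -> [8.87, 13.3, 19.96, 29.94, 44.9]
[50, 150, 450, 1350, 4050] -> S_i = 50*3^i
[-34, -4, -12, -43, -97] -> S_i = Random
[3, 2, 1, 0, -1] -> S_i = 3 + -1*i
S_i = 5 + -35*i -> [5, -30, -65, -100, -135]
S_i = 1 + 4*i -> [1, 5, 9, 13, 17]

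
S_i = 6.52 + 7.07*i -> [6.52, 13.59, 20.66, 27.73, 34.8]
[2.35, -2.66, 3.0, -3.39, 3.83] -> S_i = 2.35*(-1.13)^i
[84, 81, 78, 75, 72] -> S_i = 84 + -3*i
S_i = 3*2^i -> [3, 6, 12, 24, 48]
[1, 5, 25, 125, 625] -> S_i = 1*5^i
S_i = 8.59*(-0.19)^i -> [8.59, -1.63, 0.31, -0.06, 0.01]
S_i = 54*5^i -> [54, 270, 1350, 6750, 33750]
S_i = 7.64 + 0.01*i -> [7.64, 7.65, 7.66, 7.67, 7.68]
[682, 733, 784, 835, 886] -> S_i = 682 + 51*i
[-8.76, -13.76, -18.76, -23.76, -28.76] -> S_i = -8.76 + -5.00*i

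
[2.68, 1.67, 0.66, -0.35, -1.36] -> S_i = 2.68 + -1.01*i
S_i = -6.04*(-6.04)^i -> [-6.04, 36.48, -220.35, 1330.91, -8038.68]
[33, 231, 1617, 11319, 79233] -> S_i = 33*7^i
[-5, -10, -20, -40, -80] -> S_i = -5*2^i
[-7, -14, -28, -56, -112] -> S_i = -7*2^i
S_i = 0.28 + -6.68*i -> [0.28, -6.4, -13.08, -19.76, -26.44]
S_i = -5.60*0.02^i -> [-5.6, -0.11, -0.0, -0.0, -0.0]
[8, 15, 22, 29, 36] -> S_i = 8 + 7*i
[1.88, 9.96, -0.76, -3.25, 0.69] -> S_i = Random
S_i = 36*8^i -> [36, 288, 2304, 18432, 147456]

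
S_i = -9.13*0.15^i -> [-9.13, -1.37, -0.21, -0.03, -0.0]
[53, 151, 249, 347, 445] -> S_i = 53 + 98*i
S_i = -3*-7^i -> [-3, 21, -147, 1029, -7203]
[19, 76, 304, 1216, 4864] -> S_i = 19*4^i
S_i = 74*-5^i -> [74, -370, 1850, -9250, 46250]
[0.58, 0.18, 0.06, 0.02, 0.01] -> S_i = 0.58*0.31^i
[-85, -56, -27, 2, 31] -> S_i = -85 + 29*i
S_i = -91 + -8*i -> [-91, -99, -107, -115, -123]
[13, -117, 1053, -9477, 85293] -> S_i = 13*-9^i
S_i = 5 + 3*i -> [5, 8, 11, 14, 17]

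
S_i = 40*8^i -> [40, 320, 2560, 20480, 163840]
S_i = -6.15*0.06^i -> [-6.15, -0.37, -0.02, -0.0, -0.0]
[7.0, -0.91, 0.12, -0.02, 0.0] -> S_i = 7.00*(-0.13)^i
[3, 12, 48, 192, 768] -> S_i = 3*4^i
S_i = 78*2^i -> [78, 156, 312, 624, 1248]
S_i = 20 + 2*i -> [20, 22, 24, 26, 28]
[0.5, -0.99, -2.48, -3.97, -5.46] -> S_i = 0.50 + -1.49*i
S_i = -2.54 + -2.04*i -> [-2.54, -4.58, -6.62, -8.66, -10.7]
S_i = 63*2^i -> [63, 126, 252, 504, 1008]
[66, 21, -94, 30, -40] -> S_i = Random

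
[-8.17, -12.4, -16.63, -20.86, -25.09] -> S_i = -8.17 + -4.23*i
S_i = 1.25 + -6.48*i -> [1.25, -5.23, -11.71, -18.19, -24.67]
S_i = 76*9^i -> [76, 684, 6156, 55404, 498636]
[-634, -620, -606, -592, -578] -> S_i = -634 + 14*i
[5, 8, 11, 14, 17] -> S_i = 5 + 3*i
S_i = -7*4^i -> [-7, -28, -112, -448, -1792]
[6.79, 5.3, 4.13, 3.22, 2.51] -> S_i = 6.79*0.78^i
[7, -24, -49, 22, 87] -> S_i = Random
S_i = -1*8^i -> [-1, -8, -64, -512, -4096]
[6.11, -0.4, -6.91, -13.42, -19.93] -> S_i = 6.11 + -6.51*i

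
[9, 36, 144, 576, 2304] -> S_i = 9*4^i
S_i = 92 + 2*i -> [92, 94, 96, 98, 100]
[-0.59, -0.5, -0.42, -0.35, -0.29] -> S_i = -0.59*0.84^i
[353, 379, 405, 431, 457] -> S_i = 353 + 26*i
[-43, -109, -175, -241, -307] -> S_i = -43 + -66*i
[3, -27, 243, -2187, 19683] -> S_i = 3*-9^i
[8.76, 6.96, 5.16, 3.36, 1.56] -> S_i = 8.76 + -1.80*i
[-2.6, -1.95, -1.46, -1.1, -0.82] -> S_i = -2.60*0.75^i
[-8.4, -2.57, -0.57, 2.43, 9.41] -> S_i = Random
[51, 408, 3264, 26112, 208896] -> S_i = 51*8^i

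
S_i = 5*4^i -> [5, 20, 80, 320, 1280]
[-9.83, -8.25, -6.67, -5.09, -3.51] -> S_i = -9.83 + 1.58*i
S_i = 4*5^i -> [4, 20, 100, 500, 2500]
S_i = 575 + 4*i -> [575, 579, 583, 587, 591]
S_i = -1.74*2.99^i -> [-1.74, -5.2, -15.56, -46.51, -139.07]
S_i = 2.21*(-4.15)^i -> [2.21, -9.17, 38.06, -157.96, 655.52]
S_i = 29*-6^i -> [29, -174, 1044, -6264, 37584]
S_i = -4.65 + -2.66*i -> [-4.65, -7.31, -9.97, -12.63, -15.29]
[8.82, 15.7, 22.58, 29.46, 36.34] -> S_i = 8.82 + 6.88*i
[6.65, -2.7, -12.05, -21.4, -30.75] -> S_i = 6.65 + -9.35*i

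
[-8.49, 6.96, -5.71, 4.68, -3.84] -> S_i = -8.49*(-0.82)^i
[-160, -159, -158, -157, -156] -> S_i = -160 + 1*i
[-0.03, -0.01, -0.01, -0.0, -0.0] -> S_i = -0.03*0.42^i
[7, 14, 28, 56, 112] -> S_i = 7*2^i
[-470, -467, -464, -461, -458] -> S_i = -470 + 3*i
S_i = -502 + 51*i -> [-502, -451, -400, -349, -298]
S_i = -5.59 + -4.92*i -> [-5.59, -10.51, -15.43, -20.35, -25.27]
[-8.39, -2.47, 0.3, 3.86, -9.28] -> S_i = Random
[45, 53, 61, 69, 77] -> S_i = 45 + 8*i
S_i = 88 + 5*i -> [88, 93, 98, 103, 108]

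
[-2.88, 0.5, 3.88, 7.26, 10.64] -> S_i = -2.88 + 3.38*i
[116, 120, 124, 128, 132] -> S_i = 116 + 4*i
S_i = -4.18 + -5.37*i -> [-4.18, -9.55, -14.92, -20.29, -25.66]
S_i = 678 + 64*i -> [678, 742, 806, 870, 934]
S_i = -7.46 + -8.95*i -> [-7.46, -16.41, -25.36, -34.31, -43.26]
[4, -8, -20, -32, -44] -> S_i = 4 + -12*i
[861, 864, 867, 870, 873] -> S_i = 861 + 3*i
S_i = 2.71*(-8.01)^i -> [2.71, -21.71, 173.87, -1392.73, 11155.76]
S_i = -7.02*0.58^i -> [-7.02, -4.07, -2.36, -1.37, -0.79]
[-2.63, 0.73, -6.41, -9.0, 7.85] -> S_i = Random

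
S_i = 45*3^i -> [45, 135, 405, 1215, 3645]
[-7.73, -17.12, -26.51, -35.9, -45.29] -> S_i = -7.73 + -9.39*i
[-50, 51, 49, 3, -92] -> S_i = Random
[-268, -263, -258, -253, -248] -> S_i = -268 + 5*i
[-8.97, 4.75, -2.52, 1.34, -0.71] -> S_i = -8.97*(-0.53)^i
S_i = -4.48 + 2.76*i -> [-4.48, -1.72, 1.04, 3.8, 6.56]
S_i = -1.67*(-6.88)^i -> [-1.67, 11.49, -79.05, 543.85, -3741.71]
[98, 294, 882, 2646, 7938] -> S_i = 98*3^i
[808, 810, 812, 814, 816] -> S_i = 808 + 2*i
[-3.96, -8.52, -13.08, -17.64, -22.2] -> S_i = -3.96 + -4.56*i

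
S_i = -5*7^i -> [-5, -35, -245, -1715, -12005]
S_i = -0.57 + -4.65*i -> [-0.57, -5.22, -9.87, -14.52, -19.17]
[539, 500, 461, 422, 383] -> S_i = 539 + -39*i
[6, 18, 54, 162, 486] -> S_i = 6*3^i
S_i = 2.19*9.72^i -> [2.19, 21.29, 206.91, 2011.14, 19548.31]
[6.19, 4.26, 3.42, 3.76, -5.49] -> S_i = Random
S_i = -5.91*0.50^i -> [-5.91, -2.96, -1.48, -0.74, -0.37]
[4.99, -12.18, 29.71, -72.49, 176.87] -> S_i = 4.99*(-2.44)^i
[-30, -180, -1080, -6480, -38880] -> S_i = -30*6^i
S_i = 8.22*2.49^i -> [8.22, 20.47, 50.96, 126.9, 315.99]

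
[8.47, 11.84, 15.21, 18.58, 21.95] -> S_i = 8.47 + 3.37*i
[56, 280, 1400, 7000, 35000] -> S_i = 56*5^i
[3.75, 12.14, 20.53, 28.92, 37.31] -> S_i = 3.75 + 8.39*i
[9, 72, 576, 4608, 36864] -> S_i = 9*8^i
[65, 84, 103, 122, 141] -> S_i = 65 + 19*i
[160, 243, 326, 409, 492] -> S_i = 160 + 83*i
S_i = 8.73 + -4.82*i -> [8.73, 3.91, -0.91, -5.73, -10.55]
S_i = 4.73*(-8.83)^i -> [4.73, -41.77, 368.79, -3256.44, 28754.38]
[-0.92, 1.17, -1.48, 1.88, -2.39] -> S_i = -0.92*(-1.27)^i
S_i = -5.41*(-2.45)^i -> [-5.41, 13.25, -32.47, 79.56, -194.92]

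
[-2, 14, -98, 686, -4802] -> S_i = -2*-7^i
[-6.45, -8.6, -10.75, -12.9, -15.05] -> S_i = -6.45 + -2.15*i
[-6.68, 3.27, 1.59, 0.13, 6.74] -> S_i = Random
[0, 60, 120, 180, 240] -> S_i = 0 + 60*i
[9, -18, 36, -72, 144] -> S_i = 9*-2^i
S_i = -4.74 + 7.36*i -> [-4.74, 2.62, 9.98, 17.34, 24.7]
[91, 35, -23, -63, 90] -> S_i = Random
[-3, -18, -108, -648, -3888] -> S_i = -3*6^i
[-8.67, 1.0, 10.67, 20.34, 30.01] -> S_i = -8.67 + 9.67*i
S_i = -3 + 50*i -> [-3, 47, 97, 147, 197]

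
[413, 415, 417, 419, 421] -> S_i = 413 + 2*i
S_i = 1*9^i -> [1, 9, 81, 729, 6561]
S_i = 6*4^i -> [6, 24, 96, 384, 1536]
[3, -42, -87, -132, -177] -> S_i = 3 + -45*i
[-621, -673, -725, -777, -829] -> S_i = -621 + -52*i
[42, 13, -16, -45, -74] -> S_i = 42 + -29*i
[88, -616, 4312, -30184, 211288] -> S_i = 88*-7^i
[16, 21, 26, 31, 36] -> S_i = 16 + 5*i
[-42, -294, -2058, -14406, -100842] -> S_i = -42*7^i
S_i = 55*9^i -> [55, 495, 4455, 40095, 360855]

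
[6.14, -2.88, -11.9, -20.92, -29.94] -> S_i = 6.14 + -9.02*i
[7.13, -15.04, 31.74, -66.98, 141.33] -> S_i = 7.13*(-2.11)^i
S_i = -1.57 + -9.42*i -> [-1.57, -10.99, -20.41, -29.83, -39.25]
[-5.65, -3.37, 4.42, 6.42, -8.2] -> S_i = Random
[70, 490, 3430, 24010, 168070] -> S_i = 70*7^i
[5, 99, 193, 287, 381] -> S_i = 5 + 94*i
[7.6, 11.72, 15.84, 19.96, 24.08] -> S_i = 7.60 + 4.12*i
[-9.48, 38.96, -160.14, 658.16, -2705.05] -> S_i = -9.48*(-4.11)^i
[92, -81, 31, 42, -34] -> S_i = Random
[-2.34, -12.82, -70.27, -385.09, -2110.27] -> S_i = -2.34*5.48^i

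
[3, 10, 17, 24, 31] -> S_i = 3 + 7*i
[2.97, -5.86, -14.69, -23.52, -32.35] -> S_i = 2.97 + -8.83*i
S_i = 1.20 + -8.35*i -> [1.2, -7.15, -15.5, -23.85, -32.2]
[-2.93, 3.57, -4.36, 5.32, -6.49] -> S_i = -2.93*(-1.22)^i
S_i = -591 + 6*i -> [-591, -585, -579, -573, -567]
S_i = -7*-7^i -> [-7, 49, -343, 2401, -16807]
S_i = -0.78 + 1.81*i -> [-0.78, 1.03, 2.84, 4.65, 6.46]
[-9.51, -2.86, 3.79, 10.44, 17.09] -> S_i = -9.51 + 6.65*i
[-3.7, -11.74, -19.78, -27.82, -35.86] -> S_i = -3.70 + -8.04*i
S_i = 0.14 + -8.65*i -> [0.14, -8.51, -17.16, -25.81, -34.46]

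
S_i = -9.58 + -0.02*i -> [-9.58, -9.6, -9.62, -9.64, -9.66]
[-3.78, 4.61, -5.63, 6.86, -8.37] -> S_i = -3.78*(-1.22)^i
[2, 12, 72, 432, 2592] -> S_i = 2*6^i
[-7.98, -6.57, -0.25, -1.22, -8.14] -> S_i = Random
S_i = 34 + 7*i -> [34, 41, 48, 55, 62]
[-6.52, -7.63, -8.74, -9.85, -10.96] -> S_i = -6.52 + -1.11*i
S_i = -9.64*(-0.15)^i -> [-9.64, 1.45, -0.22, 0.03, -0.0]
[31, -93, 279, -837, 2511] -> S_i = 31*-3^i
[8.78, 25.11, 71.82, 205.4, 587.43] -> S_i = 8.78*2.86^i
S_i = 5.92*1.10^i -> [5.92, 6.51, 7.16, 7.88, 8.67]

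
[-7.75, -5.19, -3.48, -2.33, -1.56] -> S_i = -7.75*0.67^i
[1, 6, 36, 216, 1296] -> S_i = 1*6^i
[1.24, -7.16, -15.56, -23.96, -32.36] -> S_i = 1.24 + -8.40*i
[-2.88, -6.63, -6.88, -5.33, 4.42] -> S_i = Random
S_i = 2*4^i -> [2, 8, 32, 128, 512]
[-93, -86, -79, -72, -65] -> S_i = -93 + 7*i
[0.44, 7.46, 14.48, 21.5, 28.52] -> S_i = 0.44 + 7.02*i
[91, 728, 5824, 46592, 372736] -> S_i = 91*8^i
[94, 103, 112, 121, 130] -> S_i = 94 + 9*i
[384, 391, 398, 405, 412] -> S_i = 384 + 7*i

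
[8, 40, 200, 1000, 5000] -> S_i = 8*5^i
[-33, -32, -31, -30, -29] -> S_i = -33 + 1*i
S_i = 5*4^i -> [5, 20, 80, 320, 1280]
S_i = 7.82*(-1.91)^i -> [7.82, -14.94, 28.53, -54.49, 104.07]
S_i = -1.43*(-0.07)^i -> [-1.43, 0.1, -0.01, 0.0, -0.0]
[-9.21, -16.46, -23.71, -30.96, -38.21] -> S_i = -9.21 + -7.25*i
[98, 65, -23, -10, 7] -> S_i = Random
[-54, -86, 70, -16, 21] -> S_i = Random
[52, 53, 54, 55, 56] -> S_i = 52 + 1*i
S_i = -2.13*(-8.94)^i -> [-2.13, 19.04, -170.24, 1521.92, -13605.98]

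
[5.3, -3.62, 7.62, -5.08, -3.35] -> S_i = Random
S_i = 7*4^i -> [7, 28, 112, 448, 1792]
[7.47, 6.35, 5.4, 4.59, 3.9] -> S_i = 7.47*0.85^i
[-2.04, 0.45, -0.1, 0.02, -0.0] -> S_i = -2.04*(-0.22)^i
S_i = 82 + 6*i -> [82, 88, 94, 100, 106]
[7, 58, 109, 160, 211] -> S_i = 7 + 51*i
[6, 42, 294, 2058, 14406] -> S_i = 6*7^i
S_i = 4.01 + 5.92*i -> [4.01, 9.93, 15.85, 21.77, 27.69]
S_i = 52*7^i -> [52, 364, 2548, 17836, 124852]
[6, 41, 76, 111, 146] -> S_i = 6 + 35*i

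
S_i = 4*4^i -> [4, 16, 64, 256, 1024]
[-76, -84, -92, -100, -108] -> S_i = -76 + -8*i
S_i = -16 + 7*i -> [-16, -9, -2, 5, 12]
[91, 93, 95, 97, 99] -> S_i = 91 + 2*i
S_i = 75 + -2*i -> [75, 73, 71, 69, 67]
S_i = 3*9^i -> [3, 27, 243, 2187, 19683]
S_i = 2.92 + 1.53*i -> [2.92, 4.45, 5.98, 7.51, 9.04]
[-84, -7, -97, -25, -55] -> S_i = Random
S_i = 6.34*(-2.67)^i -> [6.34, -16.93, 45.2, -120.68, 322.21]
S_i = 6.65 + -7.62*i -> [6.65, -0.97, -8.59, -16.21, -23.83]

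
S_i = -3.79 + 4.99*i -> [-3.79, 1.2, 6.19, 11.18, 16.17]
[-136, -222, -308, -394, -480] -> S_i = -136 + -86*i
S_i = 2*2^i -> [2, 4, 8, 16, 32]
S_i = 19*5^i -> [19, 95, 475, 2375, 11875]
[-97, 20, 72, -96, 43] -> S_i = Random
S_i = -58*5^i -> [-58, -290, -1450, -7250, -36250]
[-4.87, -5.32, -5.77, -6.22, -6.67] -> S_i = -4.87 + -0.45*i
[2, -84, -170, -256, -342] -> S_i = 2 + -86*i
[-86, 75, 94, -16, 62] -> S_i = Random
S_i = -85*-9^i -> [-85, 765, -6885, 61965, -557685]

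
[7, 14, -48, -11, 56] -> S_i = Random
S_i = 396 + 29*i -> [396, 425, 454, 483, 512]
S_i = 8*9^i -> [8, 72, 648, 5832, 52488]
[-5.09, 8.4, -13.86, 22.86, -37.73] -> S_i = -5.09*(-1.65)^i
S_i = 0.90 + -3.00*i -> [0.9, -2.1, -5.1, -8.1, -11.1]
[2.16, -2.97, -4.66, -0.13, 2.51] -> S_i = Random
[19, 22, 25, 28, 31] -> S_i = 19 + 3*i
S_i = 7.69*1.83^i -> [7.69, 14.07, 25.75, 47.13, 86.24]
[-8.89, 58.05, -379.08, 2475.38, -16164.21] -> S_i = -8.89*(-6.53)^i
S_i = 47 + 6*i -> [47, 53, 59, 65, 71]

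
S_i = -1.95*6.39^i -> [-1.95, -12.46, -79.62, -508.79, -3251.16]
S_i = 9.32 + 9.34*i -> [9.32, 18.66, 28.0, 37.34, 46.68]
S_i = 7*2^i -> [7, 14, 28, 56, 112]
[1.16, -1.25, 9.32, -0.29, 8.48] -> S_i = Random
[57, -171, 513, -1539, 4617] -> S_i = 57*-3^i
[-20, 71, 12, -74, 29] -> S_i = Random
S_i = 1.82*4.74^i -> [1.82, 8.63, 40.89, 193.82, 918.72]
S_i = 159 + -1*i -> [159, 158, 157, 156, 155]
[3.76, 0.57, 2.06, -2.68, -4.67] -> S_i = Random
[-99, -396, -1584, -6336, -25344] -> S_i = -99*4^i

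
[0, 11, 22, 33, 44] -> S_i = 0 + 11*i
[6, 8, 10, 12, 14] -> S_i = 6 + 2*i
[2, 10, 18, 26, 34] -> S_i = 2 + 8*i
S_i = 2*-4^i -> [2, -8, 32, -128, 512]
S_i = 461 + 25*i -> [461, 486, 511, 536, 561]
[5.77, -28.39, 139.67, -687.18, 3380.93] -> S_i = 5.77*(-4.92)^i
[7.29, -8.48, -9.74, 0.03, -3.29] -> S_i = Random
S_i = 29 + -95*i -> [29, -66, -161, -256, -351]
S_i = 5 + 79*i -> [5, 84, 163, 242, 321]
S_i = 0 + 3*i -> [0, 3, 6, 9, 12]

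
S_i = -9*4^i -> [-9, -36, -144, -576, -2304]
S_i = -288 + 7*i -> [-288, -281, -274, -267, -260]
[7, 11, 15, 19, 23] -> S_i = 7 + 4*i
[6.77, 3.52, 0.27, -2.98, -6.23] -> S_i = 6.77 + -3.25*i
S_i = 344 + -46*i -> [344, 298, 252, 206, 160]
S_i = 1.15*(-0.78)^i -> [1.15, -0.9, 0.7, -0.55, 0.43]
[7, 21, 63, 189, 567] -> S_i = 7*3^i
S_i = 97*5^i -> [97, 485, 2425, 12125, 60625]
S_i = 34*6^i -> [34, 204, 1224, 7344, 44064]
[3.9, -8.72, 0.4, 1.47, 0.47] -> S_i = Random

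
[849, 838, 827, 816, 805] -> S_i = 849 + -11*i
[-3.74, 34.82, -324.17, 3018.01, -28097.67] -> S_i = -3.74*(-9.31)^i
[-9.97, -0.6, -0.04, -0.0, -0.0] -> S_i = -9.97*0.06^i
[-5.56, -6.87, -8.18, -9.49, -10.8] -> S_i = -5.56 + -1.31*i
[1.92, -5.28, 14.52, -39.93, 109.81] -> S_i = 1.92*(-2.75)^i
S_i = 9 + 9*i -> [9, 18, 27, 36, 45]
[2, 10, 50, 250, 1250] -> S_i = 2*5^i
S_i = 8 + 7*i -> [8, 15, 22, 29, 36]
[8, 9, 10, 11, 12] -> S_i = 8 + 1*i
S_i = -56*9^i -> [-56, -504, -4536, -40824, -367416]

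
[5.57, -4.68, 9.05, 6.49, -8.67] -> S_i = Random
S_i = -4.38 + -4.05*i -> [-4.38, -8.43, -12.48, -16.53, -20.58]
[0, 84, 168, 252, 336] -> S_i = 0 + 84*i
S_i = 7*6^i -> [7, 42, 252, 1512, 9072]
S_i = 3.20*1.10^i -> [3.2, 3.52, 3.87, 4.26, 4.69]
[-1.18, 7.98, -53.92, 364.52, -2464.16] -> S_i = -1.18*(-6.76)^i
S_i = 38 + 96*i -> [38, 134, 230, 326, 422]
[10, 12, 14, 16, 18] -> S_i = 10 + 2*i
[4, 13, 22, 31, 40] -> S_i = 4 + 9*i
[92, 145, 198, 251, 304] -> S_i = 92 + 53*i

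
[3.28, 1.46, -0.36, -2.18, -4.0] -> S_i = 3.28 + -1.82*i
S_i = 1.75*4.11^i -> [1.75, 7.19, 29.56, 121.5, 499.35]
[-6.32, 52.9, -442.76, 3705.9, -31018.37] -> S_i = -6.32*(-8.37)^i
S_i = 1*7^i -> [1, 7, 49, 343, 2401]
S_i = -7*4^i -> [-7, -28, -112, -448, -1792]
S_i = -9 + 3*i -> [-9, -6, -3, 0, 3]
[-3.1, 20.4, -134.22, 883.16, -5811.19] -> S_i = -3.10*(-6.58)^i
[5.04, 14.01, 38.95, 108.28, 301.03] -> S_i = 5.04*2.78^i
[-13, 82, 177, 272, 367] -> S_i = -13 + 95*i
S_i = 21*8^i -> [21, 168, 1344, 10752, 86016]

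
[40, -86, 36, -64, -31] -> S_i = Random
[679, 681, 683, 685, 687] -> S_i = 679 + 2*i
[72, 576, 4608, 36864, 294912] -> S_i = 72*8^i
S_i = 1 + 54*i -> [1, 55, 109, 163, 217]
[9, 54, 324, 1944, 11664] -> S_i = 9*6^i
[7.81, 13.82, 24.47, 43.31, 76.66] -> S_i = 7.81*1.77^i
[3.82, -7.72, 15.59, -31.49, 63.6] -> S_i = 3.82*(-2.02)^i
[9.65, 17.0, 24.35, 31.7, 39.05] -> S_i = 9.65 + 7.35*i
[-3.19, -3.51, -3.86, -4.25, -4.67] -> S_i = -3.19*1.10^i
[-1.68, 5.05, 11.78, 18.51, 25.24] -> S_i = -1.68 + 6.73*i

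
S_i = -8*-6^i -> [-8, 48, -288, 1728, -10368]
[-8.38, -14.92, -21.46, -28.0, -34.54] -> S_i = -8.38 + -6.54*i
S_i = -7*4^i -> [-7, -28, -112, -448, -1792]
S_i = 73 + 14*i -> [73, 87, 101, 115, 129]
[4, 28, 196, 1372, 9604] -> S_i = 4*7^i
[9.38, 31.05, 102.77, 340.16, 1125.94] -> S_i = 9.38*3.31^i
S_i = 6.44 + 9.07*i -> [6.44, 15.51, 24.58, 33.65, 42.72]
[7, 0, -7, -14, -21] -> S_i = 7 + -7*i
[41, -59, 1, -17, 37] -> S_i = Random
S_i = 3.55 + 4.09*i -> [3.55, 7.64, 11.73, 15.82, 19.91]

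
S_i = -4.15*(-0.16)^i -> [-4.15, 0.66, -0.11, 0.02, -0.0]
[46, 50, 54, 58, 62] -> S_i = 46 + 4*i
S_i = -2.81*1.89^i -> [-2.81, -5.31, -10.04, -18.97, -35.86]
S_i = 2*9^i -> [2, 18, 162, 1458, 13122]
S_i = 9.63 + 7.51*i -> [9.63, 17.14, 24.65, 32.16, 39.67]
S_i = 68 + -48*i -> [68, 20, -28, -76, -124]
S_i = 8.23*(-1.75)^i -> [8.23, -14.4, 25.2, -44.11, 77.19]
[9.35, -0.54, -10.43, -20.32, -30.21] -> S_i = 9.35 + -9.89*i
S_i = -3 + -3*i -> [-3, -6, -9, -12, -15]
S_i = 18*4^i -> [18, 72, 288, 1152, 4608]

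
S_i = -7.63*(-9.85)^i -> [-7.63, 75.16, -740.28, 7291.77, -71823.98]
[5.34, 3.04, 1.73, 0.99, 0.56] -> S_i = 5.34*0.57^i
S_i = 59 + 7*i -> [59, 66, 73, 80, 87]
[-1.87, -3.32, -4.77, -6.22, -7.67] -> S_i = -1.87 + -1.45*i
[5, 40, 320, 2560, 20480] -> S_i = 5*8^i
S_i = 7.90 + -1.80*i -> [7.9, 6.1, 4.3, 2.5, 0.7]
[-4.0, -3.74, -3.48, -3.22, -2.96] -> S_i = -4.00 + 0.26*i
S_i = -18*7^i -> [-18, -126, -882, -6174, -43218]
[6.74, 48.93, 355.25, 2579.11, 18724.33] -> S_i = 6.74*7.26^i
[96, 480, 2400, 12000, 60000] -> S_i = 96*5^i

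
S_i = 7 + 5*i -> [7, 12, 17, 22, 27]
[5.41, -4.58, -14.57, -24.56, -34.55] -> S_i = 5.41 + -9.99*i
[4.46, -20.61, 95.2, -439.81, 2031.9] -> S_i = 4.46*(-4.62)^i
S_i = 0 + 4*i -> [0, 4, 8, 12, 16]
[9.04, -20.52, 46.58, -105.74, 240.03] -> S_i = 9.04*(-2.27)^i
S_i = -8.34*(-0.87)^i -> [-8.34, 7.26, -6.31, 5.49, -4.78]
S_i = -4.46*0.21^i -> [-4.46, -0.94, -0.2, -0.04, -0.01]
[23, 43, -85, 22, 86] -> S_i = Random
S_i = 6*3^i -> [6, 18, 54, 162, 486]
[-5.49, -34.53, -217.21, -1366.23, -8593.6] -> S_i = -5.49*6.29^i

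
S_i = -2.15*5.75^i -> [-2.15, -12.36, -71.08, -408.74, -2350.23]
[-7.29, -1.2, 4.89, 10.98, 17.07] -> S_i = -7.29 + 6.09*i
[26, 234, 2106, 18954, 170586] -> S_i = 26*9^i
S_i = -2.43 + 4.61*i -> [-2.43, 2.18, 6.79, 11.4, 16.01]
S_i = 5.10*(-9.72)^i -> [5.1, -49.57, 481.84, -4683.48, 45523.46]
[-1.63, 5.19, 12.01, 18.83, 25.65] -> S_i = -1.63 + 6.82*i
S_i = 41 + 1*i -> [41, 42, 43, 44, 45]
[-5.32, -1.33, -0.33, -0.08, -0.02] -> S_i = -5.32*0.25^i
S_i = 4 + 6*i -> [4, 10, 16, 22, 28]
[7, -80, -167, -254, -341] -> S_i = 7 + -87*i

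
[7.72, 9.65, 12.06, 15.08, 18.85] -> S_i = 7.72*1.25^i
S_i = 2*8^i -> [2, 16, 128, 1024, 8192]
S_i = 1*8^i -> [1, 8, 64, 512, 4096]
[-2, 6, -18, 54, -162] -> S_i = -2*-3^i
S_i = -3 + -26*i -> [-3, -29, -55, -81, -107]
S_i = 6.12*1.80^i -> [6.12, 11.02, 19.83, 35.69, 64.25]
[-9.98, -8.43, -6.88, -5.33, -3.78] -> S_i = -9.98 + 1.55*i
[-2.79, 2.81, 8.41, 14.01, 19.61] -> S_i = -2.79 + 5.60*i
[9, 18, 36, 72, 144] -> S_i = 9*2^i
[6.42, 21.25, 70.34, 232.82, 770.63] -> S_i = 6.42*3.31^i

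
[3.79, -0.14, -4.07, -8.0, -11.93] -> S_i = 3.79 + -3.93*i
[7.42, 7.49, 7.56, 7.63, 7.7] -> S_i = 7.42 + 0.07*i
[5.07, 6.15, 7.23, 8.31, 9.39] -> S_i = 5.07 + 1.08*i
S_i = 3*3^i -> [3, 9, 27, 81, 243]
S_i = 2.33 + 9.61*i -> [2.33, 11.94, 21.55, 31.16, 40.77]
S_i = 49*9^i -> [49, 441, 3969, 35721, 321489]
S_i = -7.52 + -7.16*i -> [-7.52, -14.68, -21.84, -29.0, -36.16]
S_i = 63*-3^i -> [63, -189, 567, -1701, 5103]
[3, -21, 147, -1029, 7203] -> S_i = 3*-7^i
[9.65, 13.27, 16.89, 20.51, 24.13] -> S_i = 9.65 + 3.62*i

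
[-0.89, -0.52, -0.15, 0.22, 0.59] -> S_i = -0.89 + 0.37*i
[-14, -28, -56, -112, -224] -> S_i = -14*2^i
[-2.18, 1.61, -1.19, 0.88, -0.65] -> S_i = -2.18*(-0.74)^i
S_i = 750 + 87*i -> [750, 837, 924, 1011, 1098]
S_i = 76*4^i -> [76, 304, 1216, 4864, 19456]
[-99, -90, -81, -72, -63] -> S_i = -99 + 9*i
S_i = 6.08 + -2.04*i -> [6.08, 4.04, 2.0, -0.04, -2.08]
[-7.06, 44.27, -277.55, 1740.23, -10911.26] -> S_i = -7.06*(-6.27)^i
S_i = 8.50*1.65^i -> [8.5, 14.02, 23.14, 38.18, 63.0]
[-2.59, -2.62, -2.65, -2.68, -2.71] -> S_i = -2.59 + -0.03*i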